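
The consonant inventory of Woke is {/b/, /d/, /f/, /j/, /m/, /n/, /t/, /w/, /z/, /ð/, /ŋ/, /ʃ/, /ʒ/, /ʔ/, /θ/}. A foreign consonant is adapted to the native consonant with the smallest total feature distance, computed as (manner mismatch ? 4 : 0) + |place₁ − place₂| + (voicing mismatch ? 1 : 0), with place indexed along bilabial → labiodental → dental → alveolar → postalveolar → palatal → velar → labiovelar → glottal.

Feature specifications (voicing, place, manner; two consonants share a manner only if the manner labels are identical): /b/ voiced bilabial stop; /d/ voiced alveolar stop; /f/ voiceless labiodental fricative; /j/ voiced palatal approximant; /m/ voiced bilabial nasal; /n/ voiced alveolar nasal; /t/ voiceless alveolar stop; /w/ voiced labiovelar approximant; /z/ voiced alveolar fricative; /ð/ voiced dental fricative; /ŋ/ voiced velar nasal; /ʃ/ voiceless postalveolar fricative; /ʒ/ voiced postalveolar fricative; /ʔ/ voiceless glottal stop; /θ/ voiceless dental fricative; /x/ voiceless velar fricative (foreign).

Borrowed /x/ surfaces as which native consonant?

/ʃ/ is closest: same manner (fricative), place distance 2 (velar→postalveolar), same voicing; total 2. Next closest is /ʒ/ at distance 3.

ʃ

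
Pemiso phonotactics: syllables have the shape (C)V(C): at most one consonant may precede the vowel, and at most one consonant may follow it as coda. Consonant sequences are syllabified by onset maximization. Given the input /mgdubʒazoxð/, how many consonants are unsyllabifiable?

3

Syllabifying with onset maximization leaves /m/, /g/, /ð/ stranded (at most one coda consonant is licensed; onsets are limited to one consonant).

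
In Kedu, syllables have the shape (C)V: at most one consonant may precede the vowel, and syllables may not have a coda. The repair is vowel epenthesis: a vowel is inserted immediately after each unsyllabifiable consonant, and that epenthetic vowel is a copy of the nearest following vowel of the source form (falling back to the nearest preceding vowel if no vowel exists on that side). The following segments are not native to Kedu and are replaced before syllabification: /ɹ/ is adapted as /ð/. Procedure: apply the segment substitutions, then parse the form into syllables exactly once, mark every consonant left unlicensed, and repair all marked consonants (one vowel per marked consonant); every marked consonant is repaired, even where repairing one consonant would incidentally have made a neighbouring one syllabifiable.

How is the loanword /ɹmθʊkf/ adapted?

Substitution: /ɹ/ → /ð/, giving /ðmθʊkf/.
The consonants /ð/, /m/, /k/, /f/ cannot be parsed into a legal (C)V syllable (no codas are permitted; onsets are limited to one consonant).
Each unlicensed consonant becomes the onset of a new syllable: /ð/ → /ðʊ/, /m/ → /mʊ/, /k/ → /kʊ/, /f/ → /fʊ/.

ðʊmʊθʊkʊfʊ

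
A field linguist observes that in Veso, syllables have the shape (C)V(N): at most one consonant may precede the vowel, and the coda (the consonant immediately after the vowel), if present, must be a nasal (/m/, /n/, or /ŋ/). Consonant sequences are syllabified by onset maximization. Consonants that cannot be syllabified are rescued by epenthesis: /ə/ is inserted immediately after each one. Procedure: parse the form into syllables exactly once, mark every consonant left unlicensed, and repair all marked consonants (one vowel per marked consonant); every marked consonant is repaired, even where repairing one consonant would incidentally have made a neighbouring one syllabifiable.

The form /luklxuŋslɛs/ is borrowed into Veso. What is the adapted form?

lukələxuŋsəlɛsə

Syllabifying with onset maximization leaves /k/, /l/, /s/, /s/ stranded (only a nasal (/m/, /n/, or /ŋ/) is licensed in coda position; onsets are limited to one consonant).
Epenthesis after each stranded consonant: /k/ → /kə/, /l/ → /lə/, /s/ → /sə/, /s/ → /sə/.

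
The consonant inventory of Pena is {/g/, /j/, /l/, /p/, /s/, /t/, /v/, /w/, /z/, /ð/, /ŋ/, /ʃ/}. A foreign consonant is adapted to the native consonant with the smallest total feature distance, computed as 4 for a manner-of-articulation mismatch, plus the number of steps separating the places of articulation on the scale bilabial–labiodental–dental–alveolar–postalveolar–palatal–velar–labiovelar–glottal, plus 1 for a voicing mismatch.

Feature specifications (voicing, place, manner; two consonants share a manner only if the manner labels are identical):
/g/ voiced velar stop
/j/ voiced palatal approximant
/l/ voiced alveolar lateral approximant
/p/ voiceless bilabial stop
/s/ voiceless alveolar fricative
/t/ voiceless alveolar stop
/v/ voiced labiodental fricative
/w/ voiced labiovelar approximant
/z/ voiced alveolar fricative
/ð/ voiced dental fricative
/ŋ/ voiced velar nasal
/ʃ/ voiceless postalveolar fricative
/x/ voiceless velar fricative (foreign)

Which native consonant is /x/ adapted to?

/ʃ/ is closest: same manner (fricative), place distance 2 (velar→postalveolar), same voicing; total 2. Next closest is /s/ at distance 3.

ʃ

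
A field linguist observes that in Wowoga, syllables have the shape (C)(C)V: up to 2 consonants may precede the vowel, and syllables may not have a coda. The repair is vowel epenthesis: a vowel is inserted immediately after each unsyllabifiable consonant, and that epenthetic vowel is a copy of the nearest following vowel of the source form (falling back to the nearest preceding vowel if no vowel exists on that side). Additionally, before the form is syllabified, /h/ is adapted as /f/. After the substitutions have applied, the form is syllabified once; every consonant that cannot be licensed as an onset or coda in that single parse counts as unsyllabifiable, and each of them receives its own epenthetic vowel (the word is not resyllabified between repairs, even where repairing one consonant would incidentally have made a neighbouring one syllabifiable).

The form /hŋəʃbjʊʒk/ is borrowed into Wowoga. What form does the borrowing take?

fŋəʃʊbjʊʒʊkʊ

Substitution: /h/ → /f/, giving /fŋəʃbjʊʒk/.
Syllabifying with onset maximization leaves /ʃ/, /ʒ/, /k/ stranded (no codas are permitted; onsets may contain at most 2 consonants).
Inserting the epenthetic vowel yields /ʃ/ → /ʃʊ/, /ʒ/ → /ʒʊ/, /k/ → /kʊ/.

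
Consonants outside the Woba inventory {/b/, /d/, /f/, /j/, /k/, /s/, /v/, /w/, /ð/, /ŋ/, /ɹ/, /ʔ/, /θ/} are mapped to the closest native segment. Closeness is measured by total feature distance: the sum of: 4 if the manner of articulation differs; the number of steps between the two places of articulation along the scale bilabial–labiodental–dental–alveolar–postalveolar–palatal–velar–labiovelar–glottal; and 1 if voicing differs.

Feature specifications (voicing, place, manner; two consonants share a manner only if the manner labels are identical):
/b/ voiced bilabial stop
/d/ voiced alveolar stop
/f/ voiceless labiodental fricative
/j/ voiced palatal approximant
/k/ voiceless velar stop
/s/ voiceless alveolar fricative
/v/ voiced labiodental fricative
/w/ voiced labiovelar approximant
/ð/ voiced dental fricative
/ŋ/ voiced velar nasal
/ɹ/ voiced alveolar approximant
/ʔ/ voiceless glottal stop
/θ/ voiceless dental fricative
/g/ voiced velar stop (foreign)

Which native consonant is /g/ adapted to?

k

/k/ is closest: same manner (stop), place distance 0 (velar→velar), voicing differs (+1); total 1. Next closest is /d/ at distance 3.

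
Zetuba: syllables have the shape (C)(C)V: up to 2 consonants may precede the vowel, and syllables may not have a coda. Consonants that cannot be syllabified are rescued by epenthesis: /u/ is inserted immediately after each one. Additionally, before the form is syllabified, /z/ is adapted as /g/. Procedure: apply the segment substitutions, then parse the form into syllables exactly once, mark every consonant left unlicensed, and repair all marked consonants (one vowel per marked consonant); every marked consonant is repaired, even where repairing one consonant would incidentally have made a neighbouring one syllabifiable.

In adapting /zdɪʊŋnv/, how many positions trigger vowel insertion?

3

After substitution the input is /gdɪʊŋnv/.
The unsyllabifiable consonants are /ŋ/, /n/, /v/; each receives one epenthetic vowel.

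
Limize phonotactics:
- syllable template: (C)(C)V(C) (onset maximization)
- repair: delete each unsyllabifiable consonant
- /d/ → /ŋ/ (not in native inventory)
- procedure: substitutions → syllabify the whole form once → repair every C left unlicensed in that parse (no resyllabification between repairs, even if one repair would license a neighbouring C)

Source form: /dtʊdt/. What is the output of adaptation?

Substitution: /d/ → /ŋ/, giving /ŋtʊŋt/.
Syllabifying with onset maximization leaves /t/ stranded (at most one coda consonant is licensed; onsets may contain at most 2 consonants).
Each unlicensed consonant is deleted: /t/.

ŋtʊŋ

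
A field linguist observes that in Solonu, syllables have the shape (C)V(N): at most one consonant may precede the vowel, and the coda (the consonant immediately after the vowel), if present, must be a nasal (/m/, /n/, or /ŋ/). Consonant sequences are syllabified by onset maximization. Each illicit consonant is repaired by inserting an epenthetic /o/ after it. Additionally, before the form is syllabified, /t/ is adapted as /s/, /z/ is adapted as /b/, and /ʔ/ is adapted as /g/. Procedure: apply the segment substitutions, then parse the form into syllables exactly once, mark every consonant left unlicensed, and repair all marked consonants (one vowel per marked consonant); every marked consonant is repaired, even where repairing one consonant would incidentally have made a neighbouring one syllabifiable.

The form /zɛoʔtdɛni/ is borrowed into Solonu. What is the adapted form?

bɛogosodɛni

Substitution: /z/ → /b/, /ʔ/ → /g/, /t/ → /s/, giving /bɛogsdɛni/.
The consonants /g/, /s/ cannot be parsed into a legal (C)V(N) syllable (only a nasal (/m/, /n/, or /ŋ/) is licensed in coda position; onsets are limited to one consonant).
Each unlicensed consonant becomes the onset of a new syllable: /g/ → /go/, /s/ → /so/.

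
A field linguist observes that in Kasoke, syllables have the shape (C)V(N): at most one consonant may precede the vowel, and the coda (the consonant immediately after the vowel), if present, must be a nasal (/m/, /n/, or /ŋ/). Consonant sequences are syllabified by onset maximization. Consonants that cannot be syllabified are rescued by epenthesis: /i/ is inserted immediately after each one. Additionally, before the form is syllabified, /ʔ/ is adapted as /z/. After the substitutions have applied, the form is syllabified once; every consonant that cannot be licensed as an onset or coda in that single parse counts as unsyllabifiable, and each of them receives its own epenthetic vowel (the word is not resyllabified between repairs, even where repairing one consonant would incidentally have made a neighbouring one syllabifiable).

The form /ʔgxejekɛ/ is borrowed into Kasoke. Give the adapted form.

zigixejekɛ

Substitution: /ʔ/ → /z/, giving /zgxejekɛ/.
Syllabifying with onset maximization leaves /z/, /g/ stranded (only a nasal (/m/, /n/, or /ŋ/) is licensed in coda position; onsets are limited to one consonant).
Epenthesis after each stranded consonant: /z/ → /zi/, /g/ → /gi/.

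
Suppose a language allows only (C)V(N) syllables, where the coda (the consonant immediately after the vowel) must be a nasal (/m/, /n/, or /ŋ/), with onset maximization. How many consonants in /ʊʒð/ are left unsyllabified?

Under (C)V(N), the unsyllabifiable consonants are /ʒ/, /ð/ (only a nasal (/m/, /n/, or /ŋ/) is licensed in coda position; onsets are limited to one consonant).

2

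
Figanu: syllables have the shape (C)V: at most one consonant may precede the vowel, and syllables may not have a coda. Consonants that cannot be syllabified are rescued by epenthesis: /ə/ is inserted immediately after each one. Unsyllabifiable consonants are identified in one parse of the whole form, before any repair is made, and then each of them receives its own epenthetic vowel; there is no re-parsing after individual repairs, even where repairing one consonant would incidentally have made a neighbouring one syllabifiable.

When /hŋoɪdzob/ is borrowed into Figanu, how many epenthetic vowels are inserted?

The unsyllabifiable consonants are /h/, /d/, /b/; each receives one epenthetic vowel.

3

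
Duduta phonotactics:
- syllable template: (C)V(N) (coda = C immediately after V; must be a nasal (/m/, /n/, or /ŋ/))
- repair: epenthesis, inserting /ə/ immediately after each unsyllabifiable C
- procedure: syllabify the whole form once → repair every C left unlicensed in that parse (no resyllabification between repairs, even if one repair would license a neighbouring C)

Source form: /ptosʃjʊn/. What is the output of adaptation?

Under (C)V(N), the unsyllabifiable consonants are /p/, /s/, /ʃ/ (only a nasal (/m/, /n/, or /ŋ/) is licensed in coda position; onsets are limited to one consonant).
Inserting the epenthetic vowel yields /p/ → /pə/, /s/ → /sə/, /ʃ/ → /ʃə/.

pətosəʃəjʊn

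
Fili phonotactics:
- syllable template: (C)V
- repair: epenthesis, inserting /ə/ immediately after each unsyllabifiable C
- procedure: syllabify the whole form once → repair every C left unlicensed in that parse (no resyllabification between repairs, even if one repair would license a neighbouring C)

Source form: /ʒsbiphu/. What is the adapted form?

ʒəsəbipəhu

Syllabifying with onset maximization leaves /ʒ/, /s/, /p/ stranded (no codas are permitted; onsets are limited to one consonant).
Epenthesis after each stranded consonant: /ʒ/ → /ʒə/, /s/ → /sə/, /p/ → /pə/.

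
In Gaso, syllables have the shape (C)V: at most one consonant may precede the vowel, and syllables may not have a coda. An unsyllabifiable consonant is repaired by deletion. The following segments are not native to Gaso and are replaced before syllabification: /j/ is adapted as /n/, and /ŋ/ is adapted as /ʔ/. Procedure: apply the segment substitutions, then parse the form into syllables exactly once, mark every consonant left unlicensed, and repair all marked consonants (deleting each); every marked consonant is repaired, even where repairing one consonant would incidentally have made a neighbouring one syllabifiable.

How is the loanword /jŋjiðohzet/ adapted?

niðoze

Substitution: /j/ → /n/, /ŋ/ → /ʔ/, giving /nʔniðohzet/.
Under (C)V, the unsyllabifiable consonants are /n/, /ʔ/, /h/, /t/ (no codas are permitted; onsets are limited to one consonant).
Deleting the stranded consonants removes /n/, /ʔ/, /h/, /t/.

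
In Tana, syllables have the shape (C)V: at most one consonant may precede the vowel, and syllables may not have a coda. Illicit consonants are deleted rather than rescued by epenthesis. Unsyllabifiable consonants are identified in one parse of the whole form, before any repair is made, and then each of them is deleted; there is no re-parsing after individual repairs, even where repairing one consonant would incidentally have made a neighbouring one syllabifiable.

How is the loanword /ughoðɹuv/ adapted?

uhoɹu

The consonants /g/, /ð/, /v/ cannot be parsed into a legal (C)V syllable (no codas are permitted; onsets are limited to one consonant).
Deleting the stranded consonants removes /g/, /ð/, /v/.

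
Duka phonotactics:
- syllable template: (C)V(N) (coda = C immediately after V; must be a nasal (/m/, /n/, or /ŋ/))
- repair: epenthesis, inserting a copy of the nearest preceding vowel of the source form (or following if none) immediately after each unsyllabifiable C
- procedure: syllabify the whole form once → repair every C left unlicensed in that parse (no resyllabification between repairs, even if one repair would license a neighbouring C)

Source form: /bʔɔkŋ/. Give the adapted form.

Under (C)V(N), the unsyllabifiable consonants are /b/, /k/, /ŋ/ (only a nasal (/m/, /n/, or /ŋ/) is licensed in coda position; onsets are limited to one consonant).
Each unlicensed consonant becomes the onset of a new syllable: /b/ → /bɔ/, /k/ → /kɔ/, /ŋ/ → /ŋɔ/.

bɔʔɔkɔŋɔ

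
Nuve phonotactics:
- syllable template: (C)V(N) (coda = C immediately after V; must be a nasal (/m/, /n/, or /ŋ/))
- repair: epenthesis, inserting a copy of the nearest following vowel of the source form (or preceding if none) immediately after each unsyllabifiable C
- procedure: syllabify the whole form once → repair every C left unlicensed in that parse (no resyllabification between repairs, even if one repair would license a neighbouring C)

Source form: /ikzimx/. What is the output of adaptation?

ikizimxi

Syllabifying with onset maximization leaves /k/, /x/ stranded (only a nasal (/m/, /n/, or /ŋ/) is licensed in coda position; onsets are limited to one consonant).
Each unlicensed consonant becomes the onset of a new syllable: /k/ → /ki/, /x/ → /xi/.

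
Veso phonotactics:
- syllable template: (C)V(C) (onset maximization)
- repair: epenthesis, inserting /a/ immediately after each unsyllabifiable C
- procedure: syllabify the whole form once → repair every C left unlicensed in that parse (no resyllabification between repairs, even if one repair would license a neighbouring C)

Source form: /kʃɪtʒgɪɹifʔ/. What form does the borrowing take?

Under (C)V(C), the unsyllabifiable consonants are /k/, /ʒ/, /ʔ/ (at most one coda consonant is licensed; onsets are limited to one consonant).
Each unlicensed consonant becomes the onset of a new syllable: /k/ → /ka/, /ʒ/ → /ʒa/, /ʔ/ → /ʔa/.

kaʃɪtʒagɪɹifʔa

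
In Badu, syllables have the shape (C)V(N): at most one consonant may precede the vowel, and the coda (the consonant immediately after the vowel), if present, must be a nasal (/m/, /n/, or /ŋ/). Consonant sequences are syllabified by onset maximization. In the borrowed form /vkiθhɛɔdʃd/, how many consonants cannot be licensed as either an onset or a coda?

5

Under (C)V(N), the unsyllabifiable consonants are /v/, /θ/, /d/, /ʃ/, /d/ (only a nasal (/m/, /n/, or /ŋ/) is licensed in coda position; onsets are limited to one consonant).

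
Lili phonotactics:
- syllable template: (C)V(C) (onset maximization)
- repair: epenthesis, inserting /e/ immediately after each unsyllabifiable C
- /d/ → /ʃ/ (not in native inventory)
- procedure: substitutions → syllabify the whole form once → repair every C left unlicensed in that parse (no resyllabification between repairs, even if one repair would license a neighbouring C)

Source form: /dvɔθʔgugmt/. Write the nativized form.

ʃevɔθʔegugmete

Substitution: /d/ → /ʃ/, giving /ʃvɔθʔgugmt/.
Syllabifying with onset maximization leaves /ʃ/, /ʔ/, /m/, /t/ stranded (at most one coda consonant is licensed; onsets are limited to one consonant).
Epenthesis after each stranded consonant: /ʃ/ → /ʃe/, /ʔ/ → /ʔe/, /m/ → /me/, /t/ → /te/.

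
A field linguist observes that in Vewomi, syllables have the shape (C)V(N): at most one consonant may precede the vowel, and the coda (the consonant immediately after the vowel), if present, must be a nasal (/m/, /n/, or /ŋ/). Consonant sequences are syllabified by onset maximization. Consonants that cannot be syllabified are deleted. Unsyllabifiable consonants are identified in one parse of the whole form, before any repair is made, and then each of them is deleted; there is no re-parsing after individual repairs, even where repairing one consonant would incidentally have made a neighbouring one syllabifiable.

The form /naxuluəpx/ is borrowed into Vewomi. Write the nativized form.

Under (C)V(N), the unsyllabifiable consonants are /p/, /x/ (only a nasal (/m/, /n/, or /ŋ/) is licensed in coda position; onsets are limited to one consonant).
Each unlicensed consonant is deleted: /p/, /x/.

naxuluə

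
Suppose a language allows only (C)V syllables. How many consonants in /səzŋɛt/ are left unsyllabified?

2

Under (C)V, the unsyllabifiable consonants are /z/, /t/ (no codas are permitted; onsets are limited to one consonant).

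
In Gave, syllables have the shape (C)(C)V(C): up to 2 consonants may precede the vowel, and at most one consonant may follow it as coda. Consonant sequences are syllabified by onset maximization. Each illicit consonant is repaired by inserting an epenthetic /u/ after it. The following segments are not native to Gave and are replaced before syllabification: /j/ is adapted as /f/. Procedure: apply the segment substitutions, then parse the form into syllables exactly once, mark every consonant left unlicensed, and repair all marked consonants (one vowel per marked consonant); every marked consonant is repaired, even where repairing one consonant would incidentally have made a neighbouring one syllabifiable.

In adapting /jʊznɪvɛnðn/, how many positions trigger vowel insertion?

2

After substitution the input is /fʊznɪvɛnðn/.
The unsyllabifiable consonants are /ð/, /n/; each receives one epenthetic vowel.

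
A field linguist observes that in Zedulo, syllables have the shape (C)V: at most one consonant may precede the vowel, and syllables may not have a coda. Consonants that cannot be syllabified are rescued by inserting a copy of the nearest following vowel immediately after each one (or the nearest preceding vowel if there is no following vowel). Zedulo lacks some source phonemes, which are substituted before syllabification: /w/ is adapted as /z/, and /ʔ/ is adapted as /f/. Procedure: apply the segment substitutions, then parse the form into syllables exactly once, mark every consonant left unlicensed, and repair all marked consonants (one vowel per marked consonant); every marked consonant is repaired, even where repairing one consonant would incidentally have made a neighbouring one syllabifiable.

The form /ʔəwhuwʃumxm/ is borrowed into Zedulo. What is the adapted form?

Substitution: /ʔ/ → /f/, /w/ → /z/, giving /fəzhuzʃumxm/.
The consonants /z/, /z/, /m/, /x/, /m/ cannot be parsed into a legal (C)V syllable (no codas are permitted; onsets are limited to one consonant).
Inserting the epenthetic vowel yields /z/ → /zu/, /z/ → /zu/, /m/ → /mu/, /x/ → /xu/, /m/ → /mu/.

fəzuhuzuʃumuxumu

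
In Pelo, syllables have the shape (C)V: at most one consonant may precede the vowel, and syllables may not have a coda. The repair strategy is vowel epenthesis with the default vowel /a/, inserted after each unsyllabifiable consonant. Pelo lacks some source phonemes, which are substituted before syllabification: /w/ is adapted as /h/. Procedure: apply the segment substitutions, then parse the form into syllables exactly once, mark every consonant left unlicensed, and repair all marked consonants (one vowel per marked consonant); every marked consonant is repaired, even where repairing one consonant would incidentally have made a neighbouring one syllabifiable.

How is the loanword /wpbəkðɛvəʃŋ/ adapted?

Substitution: /w/ → /h/, giving /hpbəkðɛvəʃŋ/.
The consonants /h/, /p/, /k/, /ʃ/, /ŋ/ cannot be parsed into a legal (C)V syllable (no codas are permitted; onsets are limited to one consonant).
Inserting the epenthetic vowel yields /h/ → /ha/, /p/ → /pa/, /k/ → /ka/, /ʃ/ → /ʃa/, /ŋ/ → /ŋa/.

hapabəkaðɛvəʃaŋa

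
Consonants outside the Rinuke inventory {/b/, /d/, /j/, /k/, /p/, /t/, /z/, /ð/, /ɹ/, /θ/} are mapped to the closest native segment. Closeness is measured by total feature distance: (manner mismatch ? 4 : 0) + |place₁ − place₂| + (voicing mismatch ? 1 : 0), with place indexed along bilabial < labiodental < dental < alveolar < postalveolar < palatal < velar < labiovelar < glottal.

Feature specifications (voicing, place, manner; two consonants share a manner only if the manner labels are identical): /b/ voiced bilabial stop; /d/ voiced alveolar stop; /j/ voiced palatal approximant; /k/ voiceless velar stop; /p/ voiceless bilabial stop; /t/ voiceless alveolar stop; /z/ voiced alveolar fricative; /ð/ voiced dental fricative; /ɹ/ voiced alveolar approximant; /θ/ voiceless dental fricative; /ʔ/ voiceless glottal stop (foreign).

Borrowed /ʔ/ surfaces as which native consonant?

/k/ is closest: same manner (stop), place distance 2 (glottal→velar), same voicing; total 2. Next closest is /t/ at distance 5.

k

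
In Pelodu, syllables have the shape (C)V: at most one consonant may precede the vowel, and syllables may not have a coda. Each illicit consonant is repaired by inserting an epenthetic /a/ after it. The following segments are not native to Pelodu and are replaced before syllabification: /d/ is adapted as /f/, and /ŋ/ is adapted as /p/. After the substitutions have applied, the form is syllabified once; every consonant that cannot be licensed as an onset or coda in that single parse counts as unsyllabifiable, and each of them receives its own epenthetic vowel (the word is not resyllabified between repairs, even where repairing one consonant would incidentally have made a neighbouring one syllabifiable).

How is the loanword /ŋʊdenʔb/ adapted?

pʊfenaʔaba

Substitution: /ŋ/ → /p/, /d/ → /f/, giving /pʊfenʔb/.
Under (C)V, the unsyllabifiable consonants are /n/, /ʔ/, /b/ (no codas are permitted; onsets are limited to one consonant).
Epenthesis after each stranded consonant: /n/ → /na/, /ʔ/ → /ʔa/, /b/ → /ba/.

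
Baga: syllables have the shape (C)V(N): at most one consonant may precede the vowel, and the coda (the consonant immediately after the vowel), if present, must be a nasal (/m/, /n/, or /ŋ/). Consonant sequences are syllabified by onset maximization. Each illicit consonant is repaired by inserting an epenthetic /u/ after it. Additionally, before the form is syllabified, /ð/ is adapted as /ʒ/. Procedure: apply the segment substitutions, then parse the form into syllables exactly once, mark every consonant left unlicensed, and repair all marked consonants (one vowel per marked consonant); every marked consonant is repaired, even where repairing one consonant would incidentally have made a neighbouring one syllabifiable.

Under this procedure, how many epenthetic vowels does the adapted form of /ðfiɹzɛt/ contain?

3

After substitution the input is /ʒfiɹzɛt/.
The unsyllabifiable consonants are /ʒ/, /ɹ/, /t/; each receives one epenthetic vowel.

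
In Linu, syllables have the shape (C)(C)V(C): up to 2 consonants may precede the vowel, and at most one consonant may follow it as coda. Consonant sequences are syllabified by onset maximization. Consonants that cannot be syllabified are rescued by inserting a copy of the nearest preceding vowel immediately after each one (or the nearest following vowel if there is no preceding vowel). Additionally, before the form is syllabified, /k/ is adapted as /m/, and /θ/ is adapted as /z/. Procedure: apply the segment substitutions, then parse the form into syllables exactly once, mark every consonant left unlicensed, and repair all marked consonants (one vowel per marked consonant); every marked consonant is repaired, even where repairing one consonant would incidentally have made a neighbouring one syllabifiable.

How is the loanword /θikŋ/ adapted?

Substitution: /θ/ → /z/, /k/ → /m/, giving /zimŋ/.
The consonants /ŋ/ cannot be parsed into a legal (C)(C)V(C) syllable (at most one coda consonant is licensed; onsets may contain at most 2 consonants).
Each unlicensed consonant becomes the onset of a new syllable: /ŋ/ → /ŋi/.

zimŋi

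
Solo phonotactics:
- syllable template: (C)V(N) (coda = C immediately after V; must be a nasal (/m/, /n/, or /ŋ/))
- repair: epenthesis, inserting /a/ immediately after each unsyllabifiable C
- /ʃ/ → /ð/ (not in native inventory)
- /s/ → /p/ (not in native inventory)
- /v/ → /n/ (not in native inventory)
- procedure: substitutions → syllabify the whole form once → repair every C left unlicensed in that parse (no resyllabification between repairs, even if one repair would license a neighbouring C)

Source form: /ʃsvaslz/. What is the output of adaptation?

Substitution: /ʃ/ → /ð/, /s/ → /p/, /v/ → /n/, giving /ðpnaplz/.
The consonants /ð/, /p/, /p/, /l/, /z/ cannot be parsed into a legal (C)V(N) syllable (only a nasal (/m/, /n/, or /ŋ/) is licensed in coda position; onsets are limited to one consonant).
Each unlicensed consonant becomes the onset of a new syllable: /ð/ → /ða/, /p/ → /pa/, /p/ → /pa/, /l/ → /la/, /z/ → /za/.

ðapanapalaza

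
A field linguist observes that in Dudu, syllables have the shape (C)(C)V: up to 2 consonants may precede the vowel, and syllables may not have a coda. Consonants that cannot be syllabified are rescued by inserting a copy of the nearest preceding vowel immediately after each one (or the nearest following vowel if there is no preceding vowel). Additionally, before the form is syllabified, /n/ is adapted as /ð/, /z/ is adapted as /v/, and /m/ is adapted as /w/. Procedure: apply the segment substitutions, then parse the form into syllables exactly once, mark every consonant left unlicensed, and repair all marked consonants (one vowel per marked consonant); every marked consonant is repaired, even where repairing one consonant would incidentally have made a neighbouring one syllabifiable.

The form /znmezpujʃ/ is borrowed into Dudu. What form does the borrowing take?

Substitution: /z/ → /v/, /n/ → /ð/, /m/ → /w/, giving /vðwevpujʃ/.
The consonants /v/, /j/, /ʃ/ cannot be parsed into a legal (C)(C)V syllable (no codas are permitted; onsets may contain at most 2 consonants).
Epenthesis after each stranded consonant: /v/ → /ve/, /j/ → /ju/, /ʃ/ → /ʃu/.

veðwevpujuʃu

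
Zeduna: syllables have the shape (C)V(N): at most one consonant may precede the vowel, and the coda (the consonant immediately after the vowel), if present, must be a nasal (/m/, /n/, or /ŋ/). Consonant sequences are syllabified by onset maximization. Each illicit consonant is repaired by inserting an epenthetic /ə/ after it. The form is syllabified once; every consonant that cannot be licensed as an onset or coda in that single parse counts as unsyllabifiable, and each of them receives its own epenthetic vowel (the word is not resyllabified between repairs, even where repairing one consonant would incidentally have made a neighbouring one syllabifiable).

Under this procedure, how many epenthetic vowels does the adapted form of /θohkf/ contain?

The unsyllabifiable consonants are /h/, /k/, /f/; each receives one epenthetic vowel.

3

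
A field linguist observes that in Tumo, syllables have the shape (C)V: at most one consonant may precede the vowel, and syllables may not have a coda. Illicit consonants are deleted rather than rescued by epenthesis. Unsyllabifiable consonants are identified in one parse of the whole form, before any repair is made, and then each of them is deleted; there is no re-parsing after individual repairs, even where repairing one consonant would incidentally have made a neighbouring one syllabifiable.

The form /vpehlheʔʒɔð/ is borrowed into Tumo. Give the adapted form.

The consonants /v/, /h/, /l/, /ʔ/, /ð/ cannot be parsed into a legal (C)V syllable (no codas are permitted; onsets are limited to one consonant).
Deleting the stranded consonants removes /v/, /h/, /l/, /ʔ/, /ð/.

peheʒɔ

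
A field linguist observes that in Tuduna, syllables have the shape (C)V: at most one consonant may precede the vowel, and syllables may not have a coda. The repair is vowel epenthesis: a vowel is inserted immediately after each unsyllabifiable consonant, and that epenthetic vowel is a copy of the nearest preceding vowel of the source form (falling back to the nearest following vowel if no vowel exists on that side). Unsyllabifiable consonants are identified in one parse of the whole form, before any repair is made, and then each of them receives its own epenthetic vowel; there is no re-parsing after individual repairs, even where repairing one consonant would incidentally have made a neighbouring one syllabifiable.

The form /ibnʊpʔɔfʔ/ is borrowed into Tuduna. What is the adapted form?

ibinʊpʊʔɔfɔʔɔ

Syllabifying with onset maximization leaves /b/, /p/, /f/, /ʔ/ stranded (no codas are permitted; onsets are limited to one consonant).
Inserting the epenthetic vowel yields /b/ → /bi/, /p/ → /pʊ/, /f/ → /fɔ/, /ʔ/ → /ʔɔ/.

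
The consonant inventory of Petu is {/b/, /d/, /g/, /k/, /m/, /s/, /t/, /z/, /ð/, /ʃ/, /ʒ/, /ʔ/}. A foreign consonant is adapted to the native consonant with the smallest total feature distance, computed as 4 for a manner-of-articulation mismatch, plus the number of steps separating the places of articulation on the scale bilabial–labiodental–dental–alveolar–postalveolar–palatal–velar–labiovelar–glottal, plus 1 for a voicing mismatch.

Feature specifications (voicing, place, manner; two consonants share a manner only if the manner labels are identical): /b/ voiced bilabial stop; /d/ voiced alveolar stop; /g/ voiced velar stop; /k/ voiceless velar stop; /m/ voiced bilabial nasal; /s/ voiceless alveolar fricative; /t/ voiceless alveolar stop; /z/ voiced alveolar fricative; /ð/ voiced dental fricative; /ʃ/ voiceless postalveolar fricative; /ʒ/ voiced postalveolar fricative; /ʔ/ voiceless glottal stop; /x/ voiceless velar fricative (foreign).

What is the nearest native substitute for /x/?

ʃ

/ʃ/ is closest: same manner (fricative), place distance 2 (velar→postalveolar), same voicing; total 2. Next closest is /s/ at distance 3.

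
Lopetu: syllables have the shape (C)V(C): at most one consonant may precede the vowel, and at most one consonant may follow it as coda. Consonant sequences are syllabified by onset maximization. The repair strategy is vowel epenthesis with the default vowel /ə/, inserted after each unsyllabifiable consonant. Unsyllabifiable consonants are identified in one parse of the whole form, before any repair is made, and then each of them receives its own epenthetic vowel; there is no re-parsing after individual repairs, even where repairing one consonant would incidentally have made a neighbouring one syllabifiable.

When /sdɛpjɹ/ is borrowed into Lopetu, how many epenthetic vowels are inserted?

3

The unsyllabifiable consonants are /s/, /j/, /ɹ/; each receives one epenthetic vowel.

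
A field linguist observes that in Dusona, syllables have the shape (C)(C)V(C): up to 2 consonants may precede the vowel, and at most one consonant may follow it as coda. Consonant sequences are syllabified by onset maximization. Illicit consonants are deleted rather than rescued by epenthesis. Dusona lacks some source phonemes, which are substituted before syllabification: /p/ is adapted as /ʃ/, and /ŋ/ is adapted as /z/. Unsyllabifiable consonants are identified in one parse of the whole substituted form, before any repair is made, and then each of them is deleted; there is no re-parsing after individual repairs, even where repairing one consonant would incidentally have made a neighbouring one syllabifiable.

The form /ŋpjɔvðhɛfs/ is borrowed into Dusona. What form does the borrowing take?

Substitution: /ŋ/ → /z/, /p/ → /ʃ/, giving /zʃjɔvðhɛfs/.
Under (C)(C)V(C), the unsyllabifiable consonants are /z/, /s/ (at most one coda consonant is licensed; onsets may contain at most 2 consonants).
Deletion applies to /z/, /s/.

ʃjɔvðhɛf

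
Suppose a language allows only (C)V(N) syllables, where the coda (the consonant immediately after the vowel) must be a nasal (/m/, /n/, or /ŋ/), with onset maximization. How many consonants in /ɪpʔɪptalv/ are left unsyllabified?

4

Syllabifying with onset maximization leaves /p/, /p/, /l/, /v/ stranded (only a nasal (/m/, /n/, or /ŋ/) is licensed in coda position; onsets are limited to one consonant).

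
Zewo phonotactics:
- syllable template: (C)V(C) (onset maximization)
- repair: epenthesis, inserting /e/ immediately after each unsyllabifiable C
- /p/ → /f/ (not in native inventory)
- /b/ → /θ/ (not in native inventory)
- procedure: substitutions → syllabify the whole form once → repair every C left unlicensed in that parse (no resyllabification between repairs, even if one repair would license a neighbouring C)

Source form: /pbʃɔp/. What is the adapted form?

Substitution: /p/ → /f/, /b/ → /θ/, giving /fθʃɔf/.
Syllabifying with onset maximization leaves /f/, /θ/ stranded (at most one coda consonant is licensed; onsets are limited to one consonant).
Inserting the epenthetic vowel yields /f/ → /fe/, /θ/ → /θe/.

feθeʃɔf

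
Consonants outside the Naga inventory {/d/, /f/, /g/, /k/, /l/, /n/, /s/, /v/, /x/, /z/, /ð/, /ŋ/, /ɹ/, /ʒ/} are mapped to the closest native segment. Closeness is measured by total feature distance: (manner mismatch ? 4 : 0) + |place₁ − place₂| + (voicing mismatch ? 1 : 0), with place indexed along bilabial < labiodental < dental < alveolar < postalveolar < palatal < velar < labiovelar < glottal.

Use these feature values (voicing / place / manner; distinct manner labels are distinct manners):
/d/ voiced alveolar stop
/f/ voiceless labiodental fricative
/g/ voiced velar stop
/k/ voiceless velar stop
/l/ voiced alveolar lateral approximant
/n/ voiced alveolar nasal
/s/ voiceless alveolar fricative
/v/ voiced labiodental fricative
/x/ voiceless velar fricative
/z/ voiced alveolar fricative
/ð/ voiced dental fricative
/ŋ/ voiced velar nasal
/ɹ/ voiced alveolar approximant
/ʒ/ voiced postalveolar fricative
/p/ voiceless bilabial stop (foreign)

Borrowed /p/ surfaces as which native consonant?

d

/d/ is closest: same manner (stop), place distance 3 (bilabial→alveolar), voicing differs (+1); total 4. Next closest is /f/ at distance 5.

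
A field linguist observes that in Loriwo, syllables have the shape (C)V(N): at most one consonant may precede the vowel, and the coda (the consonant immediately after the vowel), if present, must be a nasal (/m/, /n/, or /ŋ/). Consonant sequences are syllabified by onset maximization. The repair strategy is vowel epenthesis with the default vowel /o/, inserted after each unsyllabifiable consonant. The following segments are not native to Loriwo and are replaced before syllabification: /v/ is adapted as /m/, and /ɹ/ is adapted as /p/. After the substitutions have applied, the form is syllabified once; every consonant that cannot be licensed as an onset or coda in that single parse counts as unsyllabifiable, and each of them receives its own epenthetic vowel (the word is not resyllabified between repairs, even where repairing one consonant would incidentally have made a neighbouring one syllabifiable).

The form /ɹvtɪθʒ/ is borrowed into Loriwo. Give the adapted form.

pomotɪθoʒo

Substitution: /ɹ/ → /p/, /v/ → /m/, giving /pmtɪθʒ/.
The consonants /p/, /m/, /θ/, /ʒ/ cannot be parsed into a legal (C)V(N) syllable (only a nasal (/m/, /n/, or /ŋ/) is licensed in coda position; onsets are limited to one consonant).
Each unlicensed consonant becomes the onset of a new syllable: /p/ → /po/, /m/ → /mo/, /θ/ → /θo/, /ʒ/ → /ʒo/.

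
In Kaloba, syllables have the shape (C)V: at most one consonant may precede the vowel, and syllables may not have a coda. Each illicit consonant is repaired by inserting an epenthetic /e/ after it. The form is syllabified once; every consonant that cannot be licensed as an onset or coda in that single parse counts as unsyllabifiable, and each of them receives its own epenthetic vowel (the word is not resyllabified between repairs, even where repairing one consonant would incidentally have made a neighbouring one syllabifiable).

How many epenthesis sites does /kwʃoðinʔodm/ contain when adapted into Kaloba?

The unsyllabifiable consonants are /k/, /w/, /n/, /d/, /m/; each receives one epenthetic vowel.

5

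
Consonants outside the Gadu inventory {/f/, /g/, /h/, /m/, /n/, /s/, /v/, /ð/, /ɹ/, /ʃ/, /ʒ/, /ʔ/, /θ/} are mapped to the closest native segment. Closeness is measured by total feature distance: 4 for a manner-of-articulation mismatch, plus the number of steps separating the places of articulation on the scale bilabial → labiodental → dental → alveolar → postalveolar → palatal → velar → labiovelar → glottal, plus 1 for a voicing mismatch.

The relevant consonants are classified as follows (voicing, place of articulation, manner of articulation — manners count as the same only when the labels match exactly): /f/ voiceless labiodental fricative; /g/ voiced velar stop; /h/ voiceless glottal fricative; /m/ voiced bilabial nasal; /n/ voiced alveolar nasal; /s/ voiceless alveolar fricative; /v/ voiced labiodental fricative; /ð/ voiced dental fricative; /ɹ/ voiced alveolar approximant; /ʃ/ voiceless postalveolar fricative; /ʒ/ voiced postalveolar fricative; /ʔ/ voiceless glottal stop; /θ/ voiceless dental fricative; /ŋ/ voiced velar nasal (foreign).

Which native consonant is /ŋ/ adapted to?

/n/ is closest: same manner (nasal), place distance 3 (velar→alveolar), same voicing; total 3. Next closest is /g/ at distance 4.

n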